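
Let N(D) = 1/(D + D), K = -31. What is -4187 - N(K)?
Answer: -259593/62 ≈ -4187.0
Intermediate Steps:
N(D) = 1/(2*D)
-4187 - N(K) = -4187 - 1/(2*(-31)) = -4187 - (-1)/(2*31) = -4187 - 1*(-1/62) = -4187 + 1/62 = -259593/62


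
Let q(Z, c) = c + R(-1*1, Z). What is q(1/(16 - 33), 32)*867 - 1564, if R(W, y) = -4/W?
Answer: 29648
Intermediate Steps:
q(Z, c) = 4 + c (q(Z, c) = c - 4/((-1*1)) = c - 4/(-1) = c - 4*(-1) = c + 4 = 4 + c)
q(1/(16 - 33), 32)*867 - 1564 = (4 + 32)*867 - 1564 = 36*867 - 1564 = 31212 - 1564 = 29648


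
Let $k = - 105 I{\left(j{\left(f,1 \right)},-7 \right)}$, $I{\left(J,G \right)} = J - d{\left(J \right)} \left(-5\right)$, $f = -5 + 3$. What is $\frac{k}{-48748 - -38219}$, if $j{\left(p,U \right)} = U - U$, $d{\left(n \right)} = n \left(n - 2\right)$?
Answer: $0$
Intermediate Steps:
$f = -2$
$d{\left(n \right)} = n \left(-2 + n\right)$
$j{\left(p,U \right)} = 0$
$I{\left(J,G \right)} = J + 5 J \left(-2 + J\right)$ ($I{\left(J,G \right)} = J - J \left(-2 + J\right) \left(-5\right) = J - - 5 J \left(-2 + J\right) = J + 5 J \left(-2 + J\right)$)
$k = 0$ ($k = - 105 \cdot 0 \left(-9 + 5 \cdot 0\right) = - 105 \cdot 0 \left(-9 + 0\right) = - 105 \cdot 0 \left(-9\right) = \left(-105\right) 0 = 0$)
$\frac{k}{-48748 - -38219} = \frac{0}{-48748 - -38219} = \frac{0}{-48748 + 38219} = \frac{0}{-10529} = 0 \left(- \frac{1}{10529}\right) = 0$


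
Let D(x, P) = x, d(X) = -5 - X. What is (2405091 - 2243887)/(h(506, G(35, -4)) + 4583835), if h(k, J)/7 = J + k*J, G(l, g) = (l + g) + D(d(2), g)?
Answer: 161204/4669011 ≈ 0.034526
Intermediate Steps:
G(l, g) = -7 + g + l (G(l, g) = (l + g) + (-5 - 1*2) = (g + l) + (-5 - 2) = (g + l) - 7 = -7 + g + l)
h(k, J) = 7*J + 7*J*k (h(k, J) = 7*(J + k*J) = 7*(J + J*k) = 7*J + 7*J*k)
(2405091 - 2243887)/(h(506, G(35, -4)) + 4583835) = (2405091 - 2243887)/(7*(-7 - 4 + 35)*(1 + 506) + 4583835) = 161204/(7*24*507 + 4583835) = 161204/(85176 + 4583835) = 161204/4669011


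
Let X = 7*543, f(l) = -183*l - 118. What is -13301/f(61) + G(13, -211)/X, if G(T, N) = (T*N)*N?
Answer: 6579695314/42879081 ≈ 153.45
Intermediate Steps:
f(l) = -118 - 183*l
G(T, N) = T*N² (G(T, N) = (N*T)*N = T*N²)
X = 3801
-13301/f(61) + G(13, -211)/X = -13301/(-118 - 183*61) + (13*(-211)²)/3801 = -13301/(-118 - 11163) + (13*44521)*(1/3801) = -13301/(-11281) + 578773*(1/3801) = -13301*(-1/11281) + 578773/3801 = 13301/11281 + 578773/3801 = 6579695314/42879081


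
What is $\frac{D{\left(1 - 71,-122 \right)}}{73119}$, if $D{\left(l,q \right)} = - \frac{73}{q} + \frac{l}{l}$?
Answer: $\frac{65}{2973506} \approx 2.186 \cdot 10^{-5}$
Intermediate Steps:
$D{\left(l,q \right)} = 1 - \frac{73}{q}$ ($D{\left(l,q \right)} = - \frac{73}{q} + 1 = 1 - \frac{73}{q}$)
$\frac{D{\left(1 - 71,-122 \right)}}{73119} = \frac{\frac{1}{-122} \left(-73 - 122\right)}{73119} = \left(- \frac{1}{122}\right) \left(-195\right) \frac{1}{73119} = \frac{195}{122} \cdot \frac{1}{73119} = \frac{65}{2973506}$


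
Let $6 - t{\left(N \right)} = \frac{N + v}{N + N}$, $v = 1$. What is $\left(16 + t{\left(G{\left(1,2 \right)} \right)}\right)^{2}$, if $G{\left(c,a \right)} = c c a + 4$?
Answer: $\frac{66049}{144} \approx 458.67$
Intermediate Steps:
$G{\left(c,a \right)} = 4 + a c^{2}$ ($G{\left(c,a \right)} = c^{2} a + 4 = a c^{2} + 4 = 4 + a c^{2}$)
$t{\left(N \right)} = 6 - \frac{1 + N}{2 N}$ ($t{\left(N \right)} = 6 - \frac{N + 1}{N + N} = 6 - \frac{1 + N}{2 N}$)
$\left(16 + t{\left(G{\left(1,2 \right)} \right)}\right)^{2} = \left(16 + \frac{-1 + 11 \left(4 + 2 \cdot 1^{2}\right)}{2 \left(4 + 2 \cdot 1^{2}\right)}\right)^{2} = \left(16 + \frac{-1 + 11 \left(4 + 2 \cdot 1\right)}{2 \left(4 + 2 \cdot 1\right)}\right)^{2} = \left(16 + \frac{-1 + 11 \left(4 + 2\right)}{2 \left(4 + 2\right)}\right)^{2} = \left(16 + \frac{-1 + 11 \cdot 6}{2 \cdot 6}\right)^{2} = \left(16 + \frac{1}{2} \cdot \frac{1}{6} \left(-1 + 66\right)\right)^{2} = \left(16 + \frac{1}{2} \cdot \frac{1}{6} \cdot 65\right)^{2} = \left(16 + \frac{65}{12}\right)^{2} = \left(\frac{257}{12}\right)^{2} = \frac{66049}{144}$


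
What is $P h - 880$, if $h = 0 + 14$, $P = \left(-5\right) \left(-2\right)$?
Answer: $-740$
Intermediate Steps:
$P = 10$
$h = 14$
$P h - 880 = 10 \cdot 14 - 880 = 140 - 880 = -740$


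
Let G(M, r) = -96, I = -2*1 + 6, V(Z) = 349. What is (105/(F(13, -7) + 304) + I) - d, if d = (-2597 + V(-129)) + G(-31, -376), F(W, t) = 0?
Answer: 713897/304 ≈ 2348.3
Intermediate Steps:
I = 4 (I = -2 + 6 = 4)
d = -2344 (d = (-2597 + 349) - 96 = -2248 - 96 = -2344)
(105/(F(13, -7) + 304) + I) - d = (105/(0 + 304) + 4) - 1*(-2344) = (105/304 + 4) + 2344 = 1321/304 + 2344 = 713897/304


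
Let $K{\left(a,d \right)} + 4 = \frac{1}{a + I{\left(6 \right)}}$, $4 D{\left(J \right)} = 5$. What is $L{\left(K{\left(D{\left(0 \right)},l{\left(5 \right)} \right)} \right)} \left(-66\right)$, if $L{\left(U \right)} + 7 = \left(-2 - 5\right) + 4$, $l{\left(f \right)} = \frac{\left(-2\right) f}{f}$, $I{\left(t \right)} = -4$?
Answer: $660$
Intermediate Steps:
$D{\left(J \right)} = \frac{5}{4}$ ($D{\left(J \right)} = \frac{1}{4} \cdot 5 = \frac{5}{4}$)
$l{\left(f \right)} = -2$
$K{\left(a,d \right)} = -4 + \frac{1}{-4 + a}$ ($K{\left(a,d \right)} = -4 + \frac{1}{a - 4} = -4 + \frac{1}{-4 + a}$)
$L{\left(U \right)} = -10$ ($L{\left(U \right)} = -7 + \left(\left(-2 - 5\right) + 4\right) = -7 + \left(-7 + 4\right) = -7 - 3 = -10$)
$L{\left(K{\left(D{\left(0 \right)},l{\left(5 \right)} \right)} \right)} \left(-66\right) = \left(-10\right) \left(-66\right) = 660$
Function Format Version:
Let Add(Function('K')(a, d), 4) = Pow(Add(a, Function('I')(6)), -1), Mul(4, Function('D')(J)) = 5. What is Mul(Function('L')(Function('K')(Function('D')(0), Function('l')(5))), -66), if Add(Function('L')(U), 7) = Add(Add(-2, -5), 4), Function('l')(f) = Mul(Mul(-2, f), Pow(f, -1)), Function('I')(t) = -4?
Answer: 660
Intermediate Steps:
Function('D')(J) = Rational(5, 4) (Function('D')(J) = Mul(Rational(1, 4), 5) = Rational(5, 4))
Function('l')(f) = -2
Function('K')(a, d) = Add(-4, Pow(Add(-4, a), -1)) (Function('K')(a, d) = Add(-4, Pow(Add(a, -4), -1)) = Add(-4, Pow(Add(-4, a), -1)))
Function('L')(U) = -10 (Function('L')(U) = Add(-7, Add(Add(-2, -5), 4)) = Add(-7, Add(-7, 4)) = Add(-7, -3) = -10)
Mul(Function('L')(Function('K')(Function('D')(0), Function('l')(5))), -66) = Mul(-10, -66) = 660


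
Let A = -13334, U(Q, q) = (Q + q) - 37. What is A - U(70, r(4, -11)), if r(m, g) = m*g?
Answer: -13323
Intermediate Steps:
r(m, g) = g*m
U(Q, q) = -37 + Q + q
A - U(70, r(4, -11)) = -13334 - (-37 + 70 - 11*4) = -13334 - (-37 + 70 - 44) = -13334 - 1*(-11) = -13334 + 11 = -13323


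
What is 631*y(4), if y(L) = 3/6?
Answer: 631/2 ≈ 315.50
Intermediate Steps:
y(L) = 1/2 (y(L) = 3*(1/6) = 1/2)
631*y(4) = 631*(1/2) = 631/2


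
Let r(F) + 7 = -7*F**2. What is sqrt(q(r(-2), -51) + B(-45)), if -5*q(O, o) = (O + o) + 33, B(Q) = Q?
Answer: 2*I*sqrt(215)/5 ≈ 5.8652*I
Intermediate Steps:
r(F) = -7 - 7*F**2
q(O, o) = -33/5 - O/5 - o/5 (q(O, o) = -((O + o) + 33)/5 = -(33 + O + o)/5 = -33/5 - O/5 - o/5)
sqrt(q(r(-2), -51) + B(-45)) = sqrt((-33/5 - (-7 - 7*(-2)**2)/5 - 1/5*(-51)) - 45) = sqrt((-33/5 - (-7 - 7*4)/5 + 51/5) - 45) = sqrt((-33/5 - (-7 - 28)/5 + 51/5) - 45) = sqrt((-33/5 - 1/5*(-35) + 51/5) - 45) = sqrt((-33/5 + 7 + 51/5) - 45) = sqrt(53/5 - 45) = sqrt(-172/5) = 2*I*sqrt(215)/5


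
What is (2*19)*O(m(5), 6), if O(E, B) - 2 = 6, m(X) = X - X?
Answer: 304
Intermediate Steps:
m(X) = 0
O(E, B) = 8 (O(E, B) = 2 + 6 = 8)
(2*19)*O(m(5), 6) = (2*19)*8 = 38*8 = 304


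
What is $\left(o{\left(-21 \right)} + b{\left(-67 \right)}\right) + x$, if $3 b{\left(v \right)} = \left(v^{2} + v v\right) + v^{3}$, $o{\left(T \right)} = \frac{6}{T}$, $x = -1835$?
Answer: $- \frac{2081036}{21} \approx -99097.0$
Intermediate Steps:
$b{\left(v \right)} = \frac{v^{3}}{3} + \frac{2 v^{2}}{3}$ ($b{\left(v \right)} = \frac{\left(v^{2} + v v\right) + v^{3}}{3} = \frac{\left(v^{2} + v^{2}\right) + v^{3}}{3} = \frac{2 v^{2} + v^{3}}{3} = \frac{v^{3} + 2 v^{2}}{3} = \frac{v^{3}}{3} + \frac{2 v^{2}}{3}$)
$\left(o{\left(-21 \right)} + b{\left(-67 \right)}\right) + x = \left(\frac{6}{-21} + \frac{\left(-67\right)^{2} \left(2 - 67\right)}{3}\right) - 1835 = \left(6 \left(- \frac{1}{21}\right) + \frac{1}{3} \cdot 4489 \left(-65\right)\right) - 1835 = \left(- \frac{2}{7} - \frac{291785}{3}\right) - 1835 = - \frac{2042501}{21} - 1835 = - \frac{2081036}{21}$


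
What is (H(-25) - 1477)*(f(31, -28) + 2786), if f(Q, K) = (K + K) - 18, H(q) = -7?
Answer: -4024608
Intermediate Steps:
f(Q, K) = -18 + 2*K (f(Q, K) = 2*K - 18 = -18 + 2*K)
(H(-25) - 1477)*(f(31, -28) + 2786) = (-7 - 1477)*((-18 + 2*(-28)) + 2786) = -1484*((-18 - 56) + 2786) = -1484*(-74 + 2786) = -1484*2712 = -4024608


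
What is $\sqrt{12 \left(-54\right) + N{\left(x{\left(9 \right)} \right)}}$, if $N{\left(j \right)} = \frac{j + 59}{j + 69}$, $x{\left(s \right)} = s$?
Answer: $\frac{i \sqrt{984282}}{39} \approx 25.439 i$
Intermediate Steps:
$N{\left(j \right)} = \frac{59 + j}{69 + j}$
$\sqrt{12 \left(-54\right) + N{\left(x{\left(9 \right)} \right)}} = \sqrt{12 \left(-54\right) + \frac{59 + 9}{69 + 9}} = \sqrt{-648 + \frac{1}{78} \cdot 68} = \sqrt{-648 + \frac{34}{39}} = \sqrt{- \frac{25238}{39}} = \frac{i \sqrt{984282}}{39}$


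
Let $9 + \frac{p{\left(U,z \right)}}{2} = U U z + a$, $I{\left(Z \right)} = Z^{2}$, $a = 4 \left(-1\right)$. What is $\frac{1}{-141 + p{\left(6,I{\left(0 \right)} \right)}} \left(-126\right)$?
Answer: $\frac{126}{167} \approx 0.75449$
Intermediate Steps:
$a = -4$
$p{\left(U,z \right)} = -26 + 2 z U^{2}$ ($p{\left(U,z \right)} = -18 + 2 \left(U U z - 4\right) = -18 + 2 \left(U^{2} z - 4\right) = -18 + 2 \left(z U^{2} - 4\right) = -18 + 2 \left(-4 + z U^{2}\right) = -18 + \left(-8 + 2 z U^{2}\right) = -26 + 2 z U^{2}$)
$\frac{1}{-141 + p{\left(6,I{\left(0 \right)} \right)}} \left(-126\right) = \frac{1}{-141 - \left(26 - 2 \cdot 0^{2} \cdot 6^{2}\right)} \left(-126\right) = \frac{1}{-141 - \left(26 + 0 \cdot 36\right)} \left(-126\right) = \frac{1}{-141 + \left(-26 + 0\right)} \left(-126\right) = \frac{1}{-141 - 26} \left(-126\right) = \frac{1}{-167} \left(-126\right) = \left(- \frac{1}{167}\right) \left(-126\right) = \frac{126}{167}$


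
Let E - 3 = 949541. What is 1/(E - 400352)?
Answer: 1/549192 ≈ 1.8209e-6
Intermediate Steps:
E = 949544 (E = 3 + 949541 = 949544)
1/(E - 400352) = 1/(949544 - 400352) = 1/549192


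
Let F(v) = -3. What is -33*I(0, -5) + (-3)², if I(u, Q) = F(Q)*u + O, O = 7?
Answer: -222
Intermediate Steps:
I(u, Q) = 7 - 3*u (I(u, Q) = -3*u + 7 = 7 - 3*u)
-33*I(0, -5) + (-3)² = -33*(7 - 3*0) + (-3)² = -33*(7 + 0) + 9 = -33*7 + 9 = -231 + 9 = -222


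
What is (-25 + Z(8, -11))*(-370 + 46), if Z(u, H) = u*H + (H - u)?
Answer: 42768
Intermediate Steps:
Z(u, H) = H - u + H*u (Z(u, H) = H*u + (H - u) = H - u + H*u)
(-25 + Z(8, -11))*(-370 + 46) = (-25 + (-11 - 1*8 - 11*8))*(-370 + 46) = (-25 + (-11 - 8 - 88))*(-324) = (-25 - 107)*(-324) = -132*(-324) = 42768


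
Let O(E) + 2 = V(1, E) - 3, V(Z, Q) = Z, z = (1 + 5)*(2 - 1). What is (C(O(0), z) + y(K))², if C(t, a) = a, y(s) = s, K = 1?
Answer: 49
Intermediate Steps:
z = 6 (z = 6*1 = 6)
O(E) = -4 (O(E) = -2 + (1 - 3) = -2 - 2 = -4)
(C(O(0), z) + y(K))² = (6 + 1)² = 7² = 49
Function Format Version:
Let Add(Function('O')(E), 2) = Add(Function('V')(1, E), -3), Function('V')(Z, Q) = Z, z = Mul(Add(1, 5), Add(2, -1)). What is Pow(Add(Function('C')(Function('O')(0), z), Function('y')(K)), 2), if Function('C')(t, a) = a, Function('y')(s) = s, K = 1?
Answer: 49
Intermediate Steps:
z = 6 (z = Mul(6, 1) = 6)
Function('O')(E) = -4 (Function('O')(E) = Add(-2, Add(1, -3)) = Add(-2, -2) = -4)
Pow(Add(Function('C')(Function('O')(0), z), Function('y')(K)), 2) = Pow(Add(6, 1), 2) = Pow(7, 2) = 49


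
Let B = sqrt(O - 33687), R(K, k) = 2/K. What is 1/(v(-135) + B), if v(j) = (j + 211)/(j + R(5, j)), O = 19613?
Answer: -127870/3187333573 - 452929*I*sqrt(14074)/6374667146 ≈ -4.0118e-5 - 0.0084291*I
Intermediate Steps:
v(j) = (211 + j)/(2/5 + j) (v(j) = (j + 211)/(j + 2/5) = (211 + j)/(j + 2*(1/5)) = (211 + j)/(j + 2/5) = (211 + j)/(2/5 + j))
B = I*sqrt(14074) (B = sqrt(19613 - 33687) = sqrt(-14074) = I*sqrt(14074) ≈ 118.63*I)
1/(v(-135) + B) = 1/(5*(211 - 135)/(2 + 5*(-135)) + I*sqrt(14074)) = 1/(5*76/(2 - 675) + I*sqrt(14074)) = 1/(5*76/(-673) + I*sqrt(14074)) = 1/(5*(-1/673)*76 + I*sqrt(14074)) = 1/(-380/673 + I*sqrt(14074))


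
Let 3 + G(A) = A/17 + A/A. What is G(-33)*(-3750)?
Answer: 251250/17 ≈ 14779.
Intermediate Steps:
G(A) = -2 + A/17 (G(A) = -3 + (A/17 + A/A) = -3 + (A*(1/17) + 1) = -3 + (A/17 + 1) = -3 + (1 + A/17) = -2 + A/17)
G(-33)*(-3750) = (-2 + (1/17)*(-33))*(-3750) = (-2 - 33/17)*(-3750) = -67/17*(-3750) = 251250/17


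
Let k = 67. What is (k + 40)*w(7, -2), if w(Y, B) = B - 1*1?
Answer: -321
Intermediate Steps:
w(Y, B) = -1 + B (w(Y, B) = B - 1 = -1 + B)
(k + 40)*w(7, -2) = (67 + 40)*(-1 - 2) = 107*(-3) = -321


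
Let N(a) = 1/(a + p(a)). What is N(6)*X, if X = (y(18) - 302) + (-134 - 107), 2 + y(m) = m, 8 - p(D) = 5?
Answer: -527/9 ≈ -58.556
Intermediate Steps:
p(D) = 3 (p(D) = 8 - 1*5 = 8 - 5 = 3)
N(a) = 1/(3 + a) (N(a) = 1/(a + 3) = 1/(3 + a))
y(m) = -2 + m
X = -527 (X = ((-2 + 18) - 302) + (-134 - 107) = (16 - 302) - 241 = -286 - 241 = -527)
N(6)*X = -527/(3 + 6) = -527/9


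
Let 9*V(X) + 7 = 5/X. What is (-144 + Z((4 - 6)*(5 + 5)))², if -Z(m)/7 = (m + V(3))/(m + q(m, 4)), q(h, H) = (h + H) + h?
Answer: 62647225/2916 ≈ 21484.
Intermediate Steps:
q(h, H) = H + 2*h (q(h, H) = (H + h) + h = H + 2*h)
V(X) = -7/9 + 5/(9*X) (V(X) = -7/9 + (5/X)/9 = -7/9 + 5/(9*X))
Z(m) = -7*(-16/27 + m)/(4 + 3*m) (Z(m) = -7*(m + (⅑)*(5 - 7*3)/3)/(m + (4 + 2*m)) = -7*(m + (⅑)*(⅓)*(5 - 21))/(4 + 3*m) = -7*(m + (⅑)*(⅓)*(-16))/(4 + 3*m) = -7*(m - 16/27)/(4 + 3*m) = -7*(-16/27 + m)/(4 + 3*m))
(-144 + Z((4 - 6)*(5 + 5)))² = (-144 + 7*(16 - 27*(4 - 6)*(5 + 5))/(27*(4 + 3*((4 - 6)*(5 + 5)))))² = (-144 + 7*(16 - (-54)*10)/(27*(4 + 3*(-2*10))))² = (-144 + 7*(16 - 27*(-20))/(27*(4 + 3*(-20))))² = (-144 + 7*(16 + 540)/(27*(4 - 60)))² = (-144 + (7/27)*556/(-56))² = (-144 + (7/27)*(-1/56)*556)² = (-144 - 139/54)² = (-7915/54)² = 62647225/2916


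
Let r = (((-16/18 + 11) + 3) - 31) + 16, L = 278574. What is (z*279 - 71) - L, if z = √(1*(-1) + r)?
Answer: -278645 + 93*I*√26 ≈ -2.7865e+5 + 474.21*I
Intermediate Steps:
r = -17/9 (r = (((-16*1/18 + 11) + 3) - 31) + 16 = (((-8/9 + 11) + 3) - 31) + 16 = ((91/9 + 3) - 31) + 16 = (118/9 - 31) + 16 = -161/9 + 16 = -17/9 ≈ -1.8889)
z = I*√26/3 (z = √(1*(-1) - 17/9) = √(-1 - 17/9) = √(-26/9) = I*√26/3 ≈ 1.6997*I)
(z*279 - 71) - L = ((I*√26/3)*279 - 71) - 1*278574 = (93*I*√26 - 71) - 278574 = (-71 + 93*I*√26) - 278574 = -278645 + 93*I*√26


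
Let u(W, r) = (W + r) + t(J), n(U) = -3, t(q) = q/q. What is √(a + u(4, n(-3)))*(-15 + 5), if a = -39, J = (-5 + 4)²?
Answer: -10*I*√37 ≈ -60.828*I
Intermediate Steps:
J = 1 (J = (-1)² = 1)
t(q) = 1
u(W, r) = 1 + W + r (u(W, r) = (W + r) + 1 = 1 + W + r)
√(a + u(4, n(-3)))*(-15 + 5) = √(-39 + (1 + 4 - 3))*(-15 + 5) = √(-39 + 2)*(-10) = √(-37)*(-10) = (I*√37)*(-10) = -10*I*√37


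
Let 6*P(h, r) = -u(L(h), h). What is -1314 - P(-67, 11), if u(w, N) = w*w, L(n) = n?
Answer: -3395/6 ≈ -565.83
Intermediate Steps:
u(w, N) = w²
P(h, r) = -h²/6 (P(h, r) = (-h²)/6 = -h²/6)
-1314 - P(-67, 11) = -1314 - (-1)*(-67)²/6 = -1314 - (-1)*4489/6 = -1314 - 1*(-4489/6) = -1314 + 4489/6 = -3395/6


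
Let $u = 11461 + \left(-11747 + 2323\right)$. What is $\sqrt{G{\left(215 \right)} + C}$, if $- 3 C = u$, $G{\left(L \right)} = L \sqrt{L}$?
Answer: $\sqrt{-679 + 215 \sqrt{215}} \approx 49.734$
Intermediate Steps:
$G{\left(L \right)} = L^{\frac{3}{2}}$
$u = 2037$ ($u = 11461 - 9424 = 2037$)
$C = -679$ ($C = \left(- \frac{1}{3}\right) 2037 = -679$)
$\sqrt{G{\left(215 \right)} + C} = \sqrt{215^{\frac{3}{2}} - 679} = \sqrt{215 \sqrt{215} - 679} = \sqrt{-679 + 215 \sqrt{215}}$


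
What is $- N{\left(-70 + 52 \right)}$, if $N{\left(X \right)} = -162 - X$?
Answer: $144$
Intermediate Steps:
$- N{\left(-70 + 52 \right)} = - (-162 - \left(-70 + 52\right)) = - (-162 - -18) = - (-162 + 18) = \left(-1\right) \left(-144\right) = 144$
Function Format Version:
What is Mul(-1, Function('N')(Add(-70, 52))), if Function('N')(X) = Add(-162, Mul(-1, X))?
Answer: 144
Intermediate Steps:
Mul(-1, Function('N')(Add(-70, 52))) = Mul(-1, Add(-162, Mul(-1, Add(-70, 52)))) = Mul(-1, Add(-162, Mul(-1, -18))) = Mul(-1, Add(-162, 18)) = Mul(-1, -144) = 144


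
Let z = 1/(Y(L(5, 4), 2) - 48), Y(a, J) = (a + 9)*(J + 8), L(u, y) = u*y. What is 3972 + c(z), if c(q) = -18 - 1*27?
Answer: 3927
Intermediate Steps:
Y(a, J) = (8 + J)*(9 + a) (Y(a, J) = (9 + a)*(8 + J) = (8 + J)*(9 + a))
z = 1/242 (z = 1/((72 + 8*(5*4) + 9*2 + 2*(5*4)) - 48) = 1/((72 + 8*20 + 18 + 2*20) - 48) = 1/((72 + 160 + 18 + 40) - 48) = 1/(290 - 48) = 1/242 ≈ 0.0041322)
c(q) = -45 (c(q) = -18 - 27 = -45)
3972 + c(z) = 3972 - 45 = 3927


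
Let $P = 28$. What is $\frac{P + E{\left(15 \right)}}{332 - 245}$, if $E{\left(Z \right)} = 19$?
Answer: $\frac{47}{87} \approx 0.54023$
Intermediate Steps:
$\frac{P + E{\left(15 \right)}}{332 - 245} = \frac{28 + 19}{332 - 245} = \frac{47}{332 - 245} = \frac{47}{87}$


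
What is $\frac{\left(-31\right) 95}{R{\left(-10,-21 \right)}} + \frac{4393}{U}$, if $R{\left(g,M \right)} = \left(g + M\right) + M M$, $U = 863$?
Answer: $- \frac{148081}{70766} \approx -2.0925$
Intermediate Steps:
$R{\left(g,M \right)} = M + g + M^{2}$ ($R{\left(g,M \right)} = \left(M + g\right) + M^{2} = M + g + M^{2}$)
$\frac{\left(-31\right) 95}{R{\left(-10,-21 \right)}} + \frac{4393}{U} = \frac{\left(-31\right) 95}{-21 - 10 + \left(-21\right)^{2}} + \frac{4393}{863} = - \frac{2945}{-21 - 10 + 441} + 4393 \cdot \frac{1}{863} = - \frac{2945}{410} + \frac{4393}{863} = \left(-2945\right) \frac{1}{410} + \frac{4393}{863} = - \frac{589}{82} + \frac{4393}{863} = - \frac{148081}{70766}$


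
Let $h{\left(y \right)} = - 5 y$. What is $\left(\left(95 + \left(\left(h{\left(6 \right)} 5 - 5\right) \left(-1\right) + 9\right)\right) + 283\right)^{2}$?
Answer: $293764$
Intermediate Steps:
$\left(\left(95 + \left(\left(h{\left(6 \right)} 5 - 5\right) \left(-1\right) + 9\right)\right) + 283\right)^{2} = \left(\left(95 + \left(\left(\left(-5\right) 6 \cdot 5 - 5\right) \left(-1\right) + 9\right)\right) + 283\right)^{2} = \left(\left(95 + \left(\left(\left(-30\right) 5 - 5\right) \left(-1\right) + 9\right)\right) + 283\right)^{2} = \left(\left(95 + \left(\left(-150 - 5\right) \left(-1\right) + 9\right)\right) + 283\right)^{2} = \left(\left(95 + \left(\left(-155\right) \left(-1\right) + 9\right)\right) + 283\right)^{2} = \left(\left(95 + \left(155 + 9\right)\right) + 283\right)^{2} = \left(\left(95 + 164\right) + 283\right)^{2} = \left(259 + 283\right)^{2} = 542^{2} = 293764$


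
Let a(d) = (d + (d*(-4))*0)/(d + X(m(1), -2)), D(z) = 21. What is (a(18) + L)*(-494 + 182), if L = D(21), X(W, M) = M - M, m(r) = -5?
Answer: -6864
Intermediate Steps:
X(W, M) = 0
L = 21
a(d) = 1 (a(d) = (d + (d*(-4))*0)/(d + 0) = (d - 4*d*0)/d = (d + 0)/d = d/d = 1)
(a(18) + L)*(-494 + 182) = (1 + 21)*(-494 + 182) = 22*(-312) = -6864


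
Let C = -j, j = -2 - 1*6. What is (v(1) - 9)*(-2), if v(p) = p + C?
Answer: 0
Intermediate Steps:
j = -8 (j = -2 - 6 = -8)
C = 8 (C = -1*(-8) = 8)
v(p) = 8 + p (v(p) = p + 8 = 8 + p)
(v(1) - 9)*(-2) = ((8 + 1) - 9)*(-2) = (9 - 9)*(-2) = 0*(-2) = 0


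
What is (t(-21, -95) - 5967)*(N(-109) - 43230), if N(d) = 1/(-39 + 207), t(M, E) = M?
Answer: 3624056861/14 ≈ 2.5886e+8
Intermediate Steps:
N(d) = 1/168
(t(-21, -95) - 5967)*(N(-109) - 43230) = (-21 - 5967)*(1/168 - 43230) = -5988*(-7262639/168) = 3624056861/14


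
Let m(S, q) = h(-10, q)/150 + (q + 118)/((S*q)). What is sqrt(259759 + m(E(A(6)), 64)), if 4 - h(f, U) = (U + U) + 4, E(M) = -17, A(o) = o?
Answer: sqrt(1081008807018)/2040 ≈ 509.66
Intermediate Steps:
h(f, U) = -2*U (h(f, U) = 4 - ((U + U) + 4) = 4 - (2*U + 4) = 4 - (4 + 2*U) = 4 + (-4 - 2*U) = -2*U)
m(S, q) = -q/75 + (118 + q)/(S*q) (m(S, q) = -2*q/150 + (q + 118)/((S*q)) = -2*q*(1/150) + (118 + q)*(1/(S*q)) = -q/75 + (118 + q)/(S*q))
sqrt(259759 + m(E(A(6)), 64)) = sqrt(259759 + (1/(-17) - 1/75*64 + 118/(-17*64))) = sqrt(259759 + (-1/17 - 64/75 + 118*(-1/17)*(1/64))) = sqrt(259759 + (-1/17 - 64/75 - 59/544)) = sqrt(259759 - 41641/40800) = sqrt(10598125559/40800) = sqrt(1081008807018)/2040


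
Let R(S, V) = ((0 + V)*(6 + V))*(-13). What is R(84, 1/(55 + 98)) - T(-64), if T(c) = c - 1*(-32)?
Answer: 737141/23409 ≈ 31.490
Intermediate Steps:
T(c) = 32 + c (T(c) = c + 32 = 32 + c)
R(S, V) = -13*V*(6 + V) (R(S, V) = (V*(6 + V))*(-13) = -13*V*(6 + V))
R(84, 1/(55 + 98)) - T(-64) = -13*(6 + 1/(55 + 98))/(55 + 98) - (32 - 64) = -13*(6 + 1/153)/153 - 1*(-32) = -13*1/153*(6 + 1/153) + 32 = -13*1/153*919/153 + 32 = -11947/23409 + 32 = 737141/23409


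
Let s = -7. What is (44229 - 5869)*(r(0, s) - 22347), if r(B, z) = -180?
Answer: -864135720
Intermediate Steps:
(44229 - 5869)*(r(0, s) - 22347) = (44229 - 5869)*(-180 - 22347) = 38360*(-22527) = -864135720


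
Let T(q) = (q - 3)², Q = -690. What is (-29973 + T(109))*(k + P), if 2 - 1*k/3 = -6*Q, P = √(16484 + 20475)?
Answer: 232601118 - 18737*√36959 ≈ 2.2900e+8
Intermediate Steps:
P = √36959 ≈ 192.25
k = -12414 (k = 6 - (-18)*(-690) = 6 - 3*4140 = 6 - 12420 = -12414)
T(q) = (-3 + q)²
(-29973 + T(109))*(k + P) = (-29973 + (-3 + 109)²)*(-12414 + √36959) = (-29973 + 106²)*(-12414 + √36959) = (-29973 + 11236)*(-12414 + √36959) = -18737*(-12414 + √36959) = 232601118 - 18737*√36959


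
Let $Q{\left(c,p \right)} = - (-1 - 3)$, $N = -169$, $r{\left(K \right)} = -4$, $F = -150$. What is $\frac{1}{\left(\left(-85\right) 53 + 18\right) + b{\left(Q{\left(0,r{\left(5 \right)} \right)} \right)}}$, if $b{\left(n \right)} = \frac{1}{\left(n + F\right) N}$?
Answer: $- \frac{24674}{110712237} \approx -0.00022287$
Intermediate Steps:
$Q{\left(c,p \right)} = 4$ ($Q{\left(c,p \right)} = - (-1 - 3) = \left(-1\right) \left(-4\right) = 4$)
$b{\left(n \right)} = - \frac{1}{169 \left(-150 + n\right)}$ ($b{\left(n \right)} = \frac{1}{\left(n - 150\right) \left(-169\right)} = \frac{1}{-150 + n} \left(- \frac{1}{169}\right) = - \frac{1}{169 \left(-150 + n\right)}$)
$\frac{1}{\left(\left(-85\right) 53 + 18\right) + b{\left(Q{\left(0,r{\left(5 \right)} \right)} \right)}} = \frac{1}{\left(\left(-85\right) 53 + 18\right) - \frac{1}{-25350 + 169 \cdot 4}} = \frac{1}{\left(-4505 + 18\right) - \frac{1}{-25350 + 676}} = \frac{1}{-4487 - \frac{1}{-24674}} = \frac{1}{-4487 - - \frac{1}{24674}} = \frac{1}{-4487 + \frac{1}{24674}} = \frac{1}{- \frac{110712237}{24674}} = - \frac{24674}{110712237}$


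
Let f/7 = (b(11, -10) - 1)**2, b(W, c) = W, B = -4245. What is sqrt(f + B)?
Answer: I*sqrt(3545) ≈ 59.54*I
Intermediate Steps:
f = 700 (f = 7*(11 - 1)**2 = 7*10**2 = 7*100 = 700)
sqrt(f + B) = sqrt(700 - 4245) = sqrt(-3545) = I*sqrt(3545)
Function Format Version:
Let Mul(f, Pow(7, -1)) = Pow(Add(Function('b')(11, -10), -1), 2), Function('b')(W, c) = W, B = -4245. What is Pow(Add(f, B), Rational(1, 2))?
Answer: Mul(I, Pow(3545, Rational(1, 2))) ≈ Mul(59.540, I)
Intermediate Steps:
f = 700 (f = Mul(7, Pow(Add(11, -1), 2)) = Mul(7, Pow(10, 2)) = Mul(7, 100) = 700)
Pow(Add(f, B), Rational(1, 2)) = Pow(Add(700, -4245), Rational(1, 2)) = Pow(-3545, Rational(1, 2)) = Mul(I, Pow(3545, Rational(1, 2)))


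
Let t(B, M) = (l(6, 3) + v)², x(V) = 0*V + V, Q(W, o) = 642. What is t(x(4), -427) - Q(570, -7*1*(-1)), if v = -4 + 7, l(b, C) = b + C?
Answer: -498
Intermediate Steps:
l(b, C) = C + b
x(V) = V (x(V) = 0 + V = V)
v = 3
t(B, M) = 144 (t(B, M) = ((3 + 6) + 3)² = (9 + 3)² = 12² = 144)
t(x(4), -427) - Q(570, -7*1*(-1)) = 144 - 1*642 = 144 - 642 = -498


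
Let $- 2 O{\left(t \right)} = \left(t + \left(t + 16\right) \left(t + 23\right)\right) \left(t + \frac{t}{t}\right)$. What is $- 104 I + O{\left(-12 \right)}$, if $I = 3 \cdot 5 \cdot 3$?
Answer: $-4504$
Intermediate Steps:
$O{\left(t \right)} = - \frac{\left(1 + t\right) \left(t + \left(16 + t\right) \left(23 + t\right)\right)}{2}$ ($O{\left(t \right)} = - \frac{\left(t + \left(t + 16\right) \left(t + 23\right)\right) \left(t + \frac{t}{t}\right)}{2} = - \frac{\left(t + \left(16 + t\right) \left(23 + t\right)\right) \left(t + 1\right)}{2} = - \frac{\left(t + \left(16 + t\right) \left(23 + t\right)\right) \left(1 + t\right)}{2} = - \frac{\left(1 + t\right) \left(t + \left(16 + t\right) \left(23 + t\right)\right)}{2}$)
$I = 45$ ($I = 15 \cdot 3 = 45$)
$- 104 I + O{\left(-12 \right)} = \left(-104\right) 45 - \left(-2264 - 864 + 2952\right) = -4680 - -176 = -4680 + \left(-184 + 2448 - 2952 + 864\right) = -4680 + 176 = -4504$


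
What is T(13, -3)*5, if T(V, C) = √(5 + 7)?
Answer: 10*√3 ≈ 17.320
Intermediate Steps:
T(V, C) = 2*√3 (T(V, C) = √12 = 2*√3)
T(13, -3)*5 = (2*√3)*5 = 10*√3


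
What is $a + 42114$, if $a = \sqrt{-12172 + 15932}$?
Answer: $42114 + 4 \sqrt{235} \approx 42175.0$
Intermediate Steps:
$a = 4 \sqrt{235}$ ($a = \sqrt{3760} = 4 \sqrt{235} \approx 61.319$)
$a + 42114 = 4 \sqrt{235} + 42114 = 42114 + 4 \sqrt{235}$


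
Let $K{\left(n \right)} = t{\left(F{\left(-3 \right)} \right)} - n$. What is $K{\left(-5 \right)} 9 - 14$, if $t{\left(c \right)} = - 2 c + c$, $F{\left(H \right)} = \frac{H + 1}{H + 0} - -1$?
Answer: $16$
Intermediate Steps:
$F{\left(H \right)} = 1 + \frac{1 + H}{H}$ ($F{\left(H \right)} = \frac{1 + H}{H} + 1 = 1 + \frac{1 + H}{H}$)
$t{\left(c \right)} = - c$
$K{\left(n \right)} = - \frac{5}{3} - n$ ($K{\left(n \right)} = - (2 + \frac{1}{-3}) - n = - (2 - \frac{1}{3}) - n = \left(-1\right) \frac{5}{3} - n = - \frac{5}{3} - n$)
$K{\left(-5 \right)} 9 - 14 = \left(- \frac{5}{3} - -5\right) 9 - 14 = \left(- \frac{5}{3} + 5\right) 9 - 14 = \frac{10}{3} \cdot 9 - 14 = 30 - 14 = 16$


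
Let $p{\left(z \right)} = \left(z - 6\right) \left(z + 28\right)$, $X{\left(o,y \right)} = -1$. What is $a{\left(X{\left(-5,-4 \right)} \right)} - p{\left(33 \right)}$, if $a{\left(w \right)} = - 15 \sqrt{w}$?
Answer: $-1647 - 15 i \approx -1647.0 - 15.0 i$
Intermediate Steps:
$p{\left(z \right)} = \left(-6 + z\right) \left(28 + z\right)$
$a{\left(X{\left(-5,-4 \right)} \right)} - p{\left(33 \right)} = - 15 \sqrt{-1} - \left(-168 + 33^{2} + 22 \cdot 33\right) = - 15 i - \left(-168 + 1089 + 726\right) = - 15 i - 1647 = -1647 - 15 i$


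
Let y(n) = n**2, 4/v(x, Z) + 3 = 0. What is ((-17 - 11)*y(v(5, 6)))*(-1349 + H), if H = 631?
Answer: 321664/9 ≈ 35740.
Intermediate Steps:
v(x, Z) = -4/3 (v(x, Z) = 4/(-3 + 0) = 4/(-3) = 4*(-1/3) = -4/3)
((-17 - 11)*y(v(5, 6)))*(-1349 + H) = ((-17 - 11)*(-4/3)**2)*(-1349 + 631) = -28*16/9*(-718) = -448/9*(-718) = 321664/9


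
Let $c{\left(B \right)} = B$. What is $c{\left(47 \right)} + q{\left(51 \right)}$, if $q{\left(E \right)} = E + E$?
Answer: $149$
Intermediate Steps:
$q{\left(E \right)} = 2 E$
$c{\left(47 \right)} + q{\left(51 \right)} = 47 + 2 \cdot 51 = 47 + 102 = 149$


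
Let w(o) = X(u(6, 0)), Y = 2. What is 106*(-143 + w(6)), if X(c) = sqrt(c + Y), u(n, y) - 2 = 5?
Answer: -14840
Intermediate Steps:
u(n, y) = 7 (u(n, y) = 2 + 5 = 7)
X(c) = sqrt(2 + c) (X(c) = sqrt(c + 2) = sqrt(2 + c))
w(o) = 3 (w(o) = sqrt(2 + 7) = sqrt(9) = 3)
106*(-143 + w(6)) = 106*(-143 + 3) = 106*(-140) = -14840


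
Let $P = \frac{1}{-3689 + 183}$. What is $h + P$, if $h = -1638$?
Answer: $- \frac{5742829}{3506} \approx -1638.0$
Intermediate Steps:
$P = - \frac{1}{3506}$ ($P = \frac{1}{-3506} = - \frac{1}{3506} \approx -0.00028523$)
$h + P = -1638 - \frac{1}{3506} = - \frac{5742829}{3506}$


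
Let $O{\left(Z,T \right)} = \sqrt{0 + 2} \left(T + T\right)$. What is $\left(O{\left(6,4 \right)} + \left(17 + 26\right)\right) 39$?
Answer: $1677 + 312 \sqrt{2} \approx 2118.2$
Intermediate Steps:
$O{\left(Z,T \right)} = 2 T \sqrt{2}$ ($O{\left(Z,T \right)} = \sqrt{2} \cdot 2 T = 2 T \sqrt{2}$)
$\left(O{\left(6,4 \right)} + \left(17 + 26\right)\right) 39 = \left(2 \cdot 4 \sqrt{2} + \left(17 + 26\right)\right) 39 = \left(8 \sqrt{2} + 43\right) 39 = \left(43 + 8 \sqrt{2}\right) 39 = 1677 + 312 \sqrt{2}$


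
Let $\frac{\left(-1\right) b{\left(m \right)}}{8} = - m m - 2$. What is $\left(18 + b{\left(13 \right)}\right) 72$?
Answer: $99792$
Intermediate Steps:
$b{\left(m \right)} = 16 + 8 m^{2}$ ($b{\left(m \right)} = - 8 \left(- m m - 2\right) = - 8 \left(- m^{2} - 2\right) = - 8 \left(-2 - m^{2}\right) = 16 + 8 m^{2}$)
$\left(18 + b{\left(13 \right)}\right) 72 = \left(18 + \left(16 + 8 \cdot 13^{2}\right)\right) 72 = \left(18 + \left(16 + 8 \cdot 169\right)\right) 72 = \left(18 + \left(16 + 1352\right)\right) 72 = \left(18 + 1368\right) 72 = 1386 \cdot 72 = 99792$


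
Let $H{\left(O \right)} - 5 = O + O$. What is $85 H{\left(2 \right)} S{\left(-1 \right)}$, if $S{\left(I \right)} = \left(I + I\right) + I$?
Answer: $-2295$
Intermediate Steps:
$H{\left(O \right)} = 5 + 2 O$ ($H{\left(O \right)} = 5 + \left(O + O\right) = 5 + 2 O$)
$S{\left(I \right)} = 3 I$ ($S{\left(I \right)} = 2 I + I = 3 I$)
$85 H{\left(2 \right)} S{\left(-1 \right)} = 85 \left(5 + 2 \cdot 2\right) 3 \left(-1\right) = 85 \left(5 + 4\right) \left(-3\right) = 85 \cdot 9 \left(-3\right) = 765 \left(-3\right) = -2295$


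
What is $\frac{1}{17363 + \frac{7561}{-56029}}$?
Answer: $\frac{56029}{972823966} \approx 5.7594 \cdot 10^{-5}$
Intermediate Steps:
$\frac{1}{17363 + \frac{7561}{-56029}} = \frac{1}{17363 + 7561 \left(- \frac{1}{56029}\right)} = \frac{1}{17363 - \frac{7561}{56029}} = \frac{1}{\frac{972823966}{56029}} = \frac{56029}{972823966}$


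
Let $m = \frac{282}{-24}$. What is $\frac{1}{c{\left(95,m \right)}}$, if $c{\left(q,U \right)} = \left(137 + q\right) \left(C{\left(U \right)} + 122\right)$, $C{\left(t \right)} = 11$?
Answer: $\frac{1}{30856} \approx 3.2409 \cdot 10^{-5}$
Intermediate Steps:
$m = - \frac{47}{4}$ ($m = 282 \left(- \frac{1}{24}\right) = - \frac{47}{4} \approx -11.75$)
$c{\left(q,U \right)} = 18221 + 133 q$ ($c{\left(q,U \right)} = \left(137 + q\right) \left(11 + 122\right) = \left(137 + q\right) 133 = 18221 + 133 q$)
$\frac{1}{c{\left(95,m \right)}} = \frac{1}{18221 + 133 \cdot 95} = \frac{1}{18221 + 12635} = \frac{1}{30856}$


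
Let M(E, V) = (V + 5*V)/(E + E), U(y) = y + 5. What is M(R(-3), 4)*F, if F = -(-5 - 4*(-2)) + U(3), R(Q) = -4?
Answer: -15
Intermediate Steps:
U(y) = 5 + y
M(E, V) = 3*V/E (M(E, V) = (6*V)/((2*E)) = (6*V)*(1/(2*E)) = 3*V/E)
F = 5 (F = -(-5 - 4*(-2)) + (5 + 3) = -(-5 + 8) + 8 = -1*3 + 8 = -3 + 8 = 5)
M(R(-3), 4)*F = (3*4/(-4))*5 = (3*4*(-¼))*5 = -3*5 = -15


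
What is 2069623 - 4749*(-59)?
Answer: 2349814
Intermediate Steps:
2069623 - 4749*(-59) = 2069623 + 280191 = 2349814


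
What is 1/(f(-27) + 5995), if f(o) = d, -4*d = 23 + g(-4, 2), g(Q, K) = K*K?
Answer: 4/23953 ≈ 0.00016699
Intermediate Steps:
g(Q, K) = K²
d = -27/4 (d = -(23 + 2²)/4 = -(23 + 4)/4 = -¼*27 = -27/4 ≈ -6.7500)
f(o) = -27/4
1/(f(-27) + 5995) = 1/(-27/4 + 5995) = 1/(23953/4) = 4/23953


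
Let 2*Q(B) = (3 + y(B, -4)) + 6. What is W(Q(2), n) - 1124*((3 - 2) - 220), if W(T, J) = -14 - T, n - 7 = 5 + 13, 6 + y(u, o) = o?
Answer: 492285/2 ≈ 2.4614e+5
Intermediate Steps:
y(u, o) = -6 + o
n = 25 (n = 7 + (5 + 13) = 7 + 18 = 25)
Q(B) = -½ (Q(B) = ((3 + (-6 - 4)) + 6)/2 = ((3 - 10) + 6)/2 = (-7 + 6)/2 = (½)*(-1) = -½)
W(Q(2), n) - 1124*((3 - 2) - 220) = (-14 - 1*(-½)) - 1124*((3 - 2) - 220) = (-14 + ½) - 1124*(1 - 220) = -27/2 - 1124*(-219) = -27/2 + 246156 = 492285/2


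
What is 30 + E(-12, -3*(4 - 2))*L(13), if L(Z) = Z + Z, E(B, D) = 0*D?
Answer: 30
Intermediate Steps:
E(B, D) = 0
L(Z) = 2*Z
30 + E(-12, -3*(4 - 2))*L(13) = 30 + 0*(2*13) = 30 + 0*26 = 30 + 0 = 30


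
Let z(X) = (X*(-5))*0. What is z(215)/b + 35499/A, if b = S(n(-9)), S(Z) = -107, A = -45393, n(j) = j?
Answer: -11833/15131 ≈ -0.78204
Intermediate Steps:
z(X) = 0 (z(X) = -5*X*0 = 0)
b = -107
z(215)/b + 35499/A = 0/(-107) + 35499/(-45393) = 0*(-1/107) + 35499*(-1/45393) = 0 - 11833/15131 = -11833/15131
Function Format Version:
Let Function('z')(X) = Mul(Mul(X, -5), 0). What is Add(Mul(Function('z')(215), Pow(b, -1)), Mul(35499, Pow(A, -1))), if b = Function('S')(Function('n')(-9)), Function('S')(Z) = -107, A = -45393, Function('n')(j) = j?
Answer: Rational(-11833, 15131) ≈ -0.78204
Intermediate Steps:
Function('z')(X) = 0 (Function('z')(X) = Mul(Mul(-5, X), 0) = 0)
b = -107
Add(Mul(Function('z')(215), Pow(b, -1)), Mul(35499, Pow(A, -1))) = Add(Mul(0, Pow(-107, -1)), Mul(35499, Pow(-45393, -1))) = Add(Mul(0, Rational(-1, 107)), Mul(35499, Rational(-1, 45393))) = Add(0, Rational(-11833, 15131)) = Rational(-11833, 15131)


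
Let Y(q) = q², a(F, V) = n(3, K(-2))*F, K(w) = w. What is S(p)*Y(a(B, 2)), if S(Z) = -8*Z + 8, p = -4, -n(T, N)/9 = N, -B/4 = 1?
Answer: 207360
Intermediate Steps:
B = -4 (B = -4*1 = -4)
n(T, N) = -9*N
a(F, V) = 18*F (a(F, V) = (-9*(-2))*F = 18*F)
S(Z) = 8 - 8*Z
S(p)*Y(a(B, 2)) = (8 - 8*(-4))*(18*(-4))² = (8 + 32)*(-72)² = 40*5184 = 207360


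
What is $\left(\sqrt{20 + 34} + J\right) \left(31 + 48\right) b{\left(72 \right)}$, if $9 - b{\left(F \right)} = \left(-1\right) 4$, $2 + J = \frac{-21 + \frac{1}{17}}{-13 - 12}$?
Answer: $- \frac{507338}{425} + 3081 \sqrt{6} \approx 6353.1$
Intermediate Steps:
$J = - \frac{494}{425}$ ($J = -2 + \frac{-21 + \frac{1}{17}}{-13 - 12} = -2 + \frac{-21 + \frac{1}{17}}{-25} = -2 - - \frac{356}{425} = -2 + \frac{356}{425} = - \frac{494}{425} \approx -1.1624$)
$b{\left(F \right)} = 13$ ($b{\left(F \right)} = 9 - \left(-1\right) 4 = 9 - -4 = 9 + 4 = 13$)
$\left(\sqrt{20 + 34} + J\right) \left(31 + 48\right) b{\left(72 \right)} = \left(\sqrt{20 + 34} - \frac{494}{425}\right) \left(31 + 48\right) 13 = \left(\sqrt{54} - \frac{494}{425}\right) 79 \cdot 13 = \left(3 \sqrt{6} - \frac{494}{425}\right) 79 \cdot 13 = \left(- \frac{494}{425} + 3 \sqrt{6}\right) 79 \cdot 13 = \left(- \frac{39026}{425} + 237 \sqrt{6}\right) 13 = - \frac{507338}{425} + 3081 \sqrt{6}$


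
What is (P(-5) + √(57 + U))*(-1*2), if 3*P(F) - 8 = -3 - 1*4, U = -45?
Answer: -⅔ - 4*√3 ≈ -7.5949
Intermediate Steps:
P(F) = ⅓ (P(F) = 8/3 + (-3 - 1*4)/3 = 8/3 + (-3 - 4)/3 = 8/3 + (⅓)*(-7) = 8/3 - 7/3 = ⅓)
(P(-5) + √(57 + U))*(-1*2) = (⅓ + √(57 - 45))*(-1*2) = (⅓ + √12)*(-2) = (⅓ + 2*√3)*(-2) = -⅔ - 4*√3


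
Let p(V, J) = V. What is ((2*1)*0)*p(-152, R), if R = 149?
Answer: 0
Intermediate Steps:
((2*1)*0)*p(-152, R) = ((2*1)*0)*(-152) = (2*0)*(-152) = 0*(-152) = 0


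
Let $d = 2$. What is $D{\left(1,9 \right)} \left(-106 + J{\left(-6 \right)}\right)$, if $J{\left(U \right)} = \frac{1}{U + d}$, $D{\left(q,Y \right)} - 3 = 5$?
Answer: $-850$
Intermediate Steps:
$D{\left(q,Y \right)} = 8$ ($D{\left(q,Y \right)} = 3 + 5 = 8$)
$J{\left(U \right)} = \frac{1}{2 + U}$ ($J{\left(U \right)} = \frac{1}{U + 2} = \frac{1}{2 + U}$)
$D{\left(1,9 \right)} \left(-106 + J{\left(-6 \right)}\right) = 8 \left(-106 + \frac{1}{2 - 6}\right) = 8 \left(-106 + \frac{1}{-4}\right) = 8 \left(-106 - \frac{1}{4}\right) = 8 \left(- \frac{425}{4}\right) = -850$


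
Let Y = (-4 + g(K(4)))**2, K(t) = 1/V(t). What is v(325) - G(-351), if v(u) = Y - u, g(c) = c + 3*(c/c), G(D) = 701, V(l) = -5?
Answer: -25614/25 ≈ -1024.6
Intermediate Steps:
K(t) = -1/5 (K(t) = 1/(-5) = -1/5)
g(c) = 3 + c (g(c) = c + 3*1 = c + 3 = 3 + c)
Y = 36/25 (Y = (-4 + (3 - 1/5))**2 = (-4 + 14/5)**2 = (-6/5)**2 = 36/25 ≈ 1.4400)
v(u) = 36/25 - u
v(325) - G(-351) = (36/25 - 1*325) - 1*701 = (36/25 - 325) - 701 = -8089/25 - 701 = -25614/25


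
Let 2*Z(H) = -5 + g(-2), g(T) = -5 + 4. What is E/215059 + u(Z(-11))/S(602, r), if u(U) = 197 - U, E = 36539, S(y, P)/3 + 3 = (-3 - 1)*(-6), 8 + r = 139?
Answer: 45313757/13548717 ≈ 3.3445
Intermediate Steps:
r = 131 (r = -8 + 139 = 131)
S(y, P) = 63 (S(y, P) = -9 + 3*((-3 - 1)*(-6)) = -9 + 3*(-4*(-6)) = -9 + 3*24 = -9 + 72 = 63)
g(T) = -1
Z(H) = -3 (Z(H) = (-5 - 1)/2 = (½)*(-6) = -3)
E/215059 + u(Z(-11))/S(602, r) = 36539/215059 + (197 - 1*(-3))/63 = 36539*(1/215059) + (197 + 3)*(1/63) = 36539/215059 + 200*(1/63) = 36539/215059 + 200/63 = 45313757/13548717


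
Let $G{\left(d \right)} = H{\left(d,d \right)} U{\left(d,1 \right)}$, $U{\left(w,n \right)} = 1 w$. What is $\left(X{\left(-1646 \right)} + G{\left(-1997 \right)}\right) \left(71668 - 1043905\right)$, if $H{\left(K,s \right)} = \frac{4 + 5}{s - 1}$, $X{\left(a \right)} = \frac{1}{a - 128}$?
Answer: $- \frac{287008899506}{32819} \approx -8.7452 \cdot 10^{6}$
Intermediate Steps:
$U{\left(w,n \right)} = w$
$X{\left(a \right)} = \frac{1}{-128 + a}$
$H{\left(K,s \right)} = \frac{9}{-1 + s}$
$G{\left(d \right)} = \frac{9 d}{-1 + d}$ ($G{\left(d \right)} = \frac{9}{-1 + d} d = \frac{9 d}{-1 + d}$)
$\left(X{\left(-1646 \right)} + G{\left(-1997 \right)}\right) \left(71668 - 1043905\right) = \left(\frac{1}{-128 - 1646} + 9 \left(-1997\right) \frac{1}{-1 - 1997}\right) \left(71668 - 1043905\right) = \left(\frac{1}{-1774} + 9 \left(-1997\right) \frac{1}{-1998}\right) \left(-972237\right) = \left(- \frac{1}{1774} + 9 \left(-1997\right) \left(- \frac{1}{1998}\right)\right) \left(-972237\right) = \left(- \frac{1}{1774} + \frac{1997}{222}\right) \left(-972237\right) = \frac{885614}{98457} \left(-972237\right) = - \frac{287008899506}{32819}$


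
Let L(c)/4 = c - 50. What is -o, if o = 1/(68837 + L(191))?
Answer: -1/69401 ≈ -1.4409e-5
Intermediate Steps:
L(c) = -200 + 4*c (L(c) = 4*(c - 50) = 4*(-50 + c) = -200 + 4*c)
o = 1/69401 (o = 1/(68837 + (-200 + 4*191)) = 1/(68837 + (-200 + 764)) = 1/(68837 + 564) = 1/69401 ≈ 1.4409e-5)
-o = -1*1/69401 = -1/69401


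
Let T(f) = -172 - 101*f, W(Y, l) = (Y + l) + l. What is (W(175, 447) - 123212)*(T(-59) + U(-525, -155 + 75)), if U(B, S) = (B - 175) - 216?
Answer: -594958553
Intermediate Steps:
W(Y, l) = Y + 2*l
U(B, S) = -391 + B (U(B, S) = (-175 + B) - 216 = -391 + B)
(W(175, 447) - 123212)*(T(-59) + U(-525, -155 + 75)) = ((175 + 2*447) - 123212)*((-172 - 101*(-59)) + (-391 - 525)) = ((175 + 894) - 123212)*((-172 + 5959) - 916) = (1069 - 123212)*(5787 - 916) = -122143*4871 = -594958553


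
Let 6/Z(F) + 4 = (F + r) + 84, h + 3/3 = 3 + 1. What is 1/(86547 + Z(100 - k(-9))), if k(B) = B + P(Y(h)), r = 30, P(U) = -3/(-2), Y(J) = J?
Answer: 145/12549319 ≈ 1.1554e-5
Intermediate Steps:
h = 3 (h = -1 + (3 + 1) = -1 + 4 = 3)
P(U) = 3/2 (P(U) = -3*(-1/2) = 3/2)
k(B) = 3/2 + B (k(B) = B + 3/2 = 3/2 + B)
Z(F) = 6/(110 + F) (Z(F) = 6/(-4 + ((F + 30) + 84)) = 6/(-4 + ((30 + F) + 84)) = 6/(-4 + (114 + F)) = 6/(110 + F))
1/(86547 + Z(100 - k(-9))) = 1/(86547 + 6/(110 + (100 - (3/2 - 9)))) = 1/(86547 + 6/(110 + (100 - 1*(-15/2)))) = 1/(86547 + 6/(110 + (100 + 15/2))) = 1/(86547 + 6/(110 + 215/2)) = 1/(86547 + 6/(435/2)) = 1/(86547 + 6*(2/435)) = 1/(86547 + 4/145) = 1/(12549319/145) = 145/12549319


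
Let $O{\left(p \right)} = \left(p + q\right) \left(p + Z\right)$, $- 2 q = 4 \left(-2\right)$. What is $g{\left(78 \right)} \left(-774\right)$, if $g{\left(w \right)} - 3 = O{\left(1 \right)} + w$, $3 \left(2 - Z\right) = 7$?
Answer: $-65274$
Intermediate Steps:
$q = 4$ ($q = - \frac{4 \left(-2\right)}{2} = \left(- \frac{1}{2}\right) \left(-8\right) = 4$)
$Z = - \frac{1}{3}$ ($Z = 2 - \frac{7}{3} = - \frac{1}{3} \approx -0.33333$)
$O{\left(p \right)} = \left(4 + p\right) \left(- \frac{1}{3} + p\right)$ ($O{\left(p \right)} = \left(p + 4\right) \left(p - \frac{1}{3}\right) = \left(4 + p\right) \left(- \frac{1}{3} + p\right)$)
$g{\left(w \right)} = \frac{19}{3} + w$ ($g{\left(w \right)} = 3 + \left(\left(- \frac{4}{3} + 1^{2} + \frac{11}{3} \cdot 1\right) + w\right) = 3 + \left(\left(- \frac{4}{3} + 1 + \frac{11}{3}\right) + w\right) = 3 + \left(\frac{10}{3} + w\right) = \frac{19}{3} + w$)
$g{\left(78 \right)} \left(-774\right) = \left(\frac{19}{3} + 78\right) \left(-774\right) = \frac{253}{3} \left(-774\right) = -65274$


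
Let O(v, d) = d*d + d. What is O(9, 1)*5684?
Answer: 11368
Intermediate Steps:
O(v, d) = d + d² (O(v, d) = d² + d = d + d²)
O(9, 1)*5684 = (1*(1 + 1))*5684 = (1*2)*5684 = 2*5684 = 11368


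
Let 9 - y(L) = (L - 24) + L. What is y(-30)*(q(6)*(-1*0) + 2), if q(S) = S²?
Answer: 186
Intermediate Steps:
y(L) = 33 - 2*L (y(L) = 9 - ((L - 24) + L) = 9 - ((-24 + L) + L) = 9 - (-24 + 2*L) = 9 + (24 - 2*L) = 33 - 2*L)
y(-30)*(q(6)*(-1*0) + 2) = (33 - 2*(-30))*(6²*(-1*0) + 2) = (33 + 60)*(36*0 + 2) = 93*(0 + 2) = 93*2 = 186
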